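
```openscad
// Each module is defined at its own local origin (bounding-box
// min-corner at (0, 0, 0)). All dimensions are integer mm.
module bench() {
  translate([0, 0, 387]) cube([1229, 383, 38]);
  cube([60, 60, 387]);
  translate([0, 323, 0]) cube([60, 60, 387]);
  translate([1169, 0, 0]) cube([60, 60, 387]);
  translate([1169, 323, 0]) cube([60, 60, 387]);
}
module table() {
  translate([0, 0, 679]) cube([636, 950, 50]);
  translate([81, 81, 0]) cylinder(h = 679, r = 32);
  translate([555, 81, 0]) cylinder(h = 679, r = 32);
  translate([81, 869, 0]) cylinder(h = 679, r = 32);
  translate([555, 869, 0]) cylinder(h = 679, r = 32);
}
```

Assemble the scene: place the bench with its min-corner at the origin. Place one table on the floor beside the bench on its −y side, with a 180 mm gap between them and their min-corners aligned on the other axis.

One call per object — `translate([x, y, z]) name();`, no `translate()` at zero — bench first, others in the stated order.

bench();
translate([0, -1130, 0]) table();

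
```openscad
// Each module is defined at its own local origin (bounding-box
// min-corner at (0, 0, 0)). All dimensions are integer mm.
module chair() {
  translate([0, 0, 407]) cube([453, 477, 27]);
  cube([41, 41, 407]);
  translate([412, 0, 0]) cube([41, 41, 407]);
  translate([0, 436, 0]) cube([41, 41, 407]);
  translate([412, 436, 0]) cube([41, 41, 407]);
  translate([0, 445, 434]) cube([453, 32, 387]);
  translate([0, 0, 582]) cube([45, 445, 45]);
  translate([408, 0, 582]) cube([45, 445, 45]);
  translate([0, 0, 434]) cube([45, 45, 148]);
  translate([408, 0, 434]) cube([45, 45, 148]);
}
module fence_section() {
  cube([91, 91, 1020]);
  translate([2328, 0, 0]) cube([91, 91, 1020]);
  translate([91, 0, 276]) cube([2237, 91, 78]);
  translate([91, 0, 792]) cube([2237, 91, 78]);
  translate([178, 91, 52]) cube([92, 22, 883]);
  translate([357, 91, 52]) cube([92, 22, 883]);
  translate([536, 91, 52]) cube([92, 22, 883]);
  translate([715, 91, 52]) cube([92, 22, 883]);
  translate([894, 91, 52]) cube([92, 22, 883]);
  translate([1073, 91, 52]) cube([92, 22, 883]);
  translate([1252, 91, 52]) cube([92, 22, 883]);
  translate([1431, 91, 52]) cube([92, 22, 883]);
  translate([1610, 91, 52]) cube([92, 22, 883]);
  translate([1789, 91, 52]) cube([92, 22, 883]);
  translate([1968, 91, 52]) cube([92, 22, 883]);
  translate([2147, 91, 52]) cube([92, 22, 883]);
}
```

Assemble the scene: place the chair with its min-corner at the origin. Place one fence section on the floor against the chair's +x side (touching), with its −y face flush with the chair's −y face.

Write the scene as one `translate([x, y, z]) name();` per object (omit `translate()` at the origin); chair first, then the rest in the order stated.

chair();
translate([453, 0, 0]) fence_section();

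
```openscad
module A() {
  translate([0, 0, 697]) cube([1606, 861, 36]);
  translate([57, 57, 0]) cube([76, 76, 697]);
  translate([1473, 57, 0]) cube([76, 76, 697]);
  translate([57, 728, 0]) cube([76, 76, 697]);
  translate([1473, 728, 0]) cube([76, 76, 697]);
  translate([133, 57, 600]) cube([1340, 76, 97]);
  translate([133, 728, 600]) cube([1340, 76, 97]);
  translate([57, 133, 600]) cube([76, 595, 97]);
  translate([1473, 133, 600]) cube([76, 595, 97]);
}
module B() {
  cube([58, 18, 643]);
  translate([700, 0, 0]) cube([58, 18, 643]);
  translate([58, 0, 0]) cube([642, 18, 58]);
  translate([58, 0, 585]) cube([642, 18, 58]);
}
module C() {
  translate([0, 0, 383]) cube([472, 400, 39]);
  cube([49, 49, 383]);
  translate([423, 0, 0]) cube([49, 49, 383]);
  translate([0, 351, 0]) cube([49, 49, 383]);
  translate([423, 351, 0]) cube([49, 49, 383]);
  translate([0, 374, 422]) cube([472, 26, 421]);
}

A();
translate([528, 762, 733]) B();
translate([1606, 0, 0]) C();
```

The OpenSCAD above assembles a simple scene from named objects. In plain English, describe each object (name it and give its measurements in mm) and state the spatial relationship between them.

A is a table: top 1606 mm (x) × 861 mm (y), 36 mm thick, upper face at z = 733 mm, on four 76×76 mm square legs, each inset 57 mm from the nearest pair of top edges, running from z = 0 to the bottom of the top. Four apron rails, 76 mm thick and 97 mm tall, run between adjacent legs with their top edges flush with the underside of the top and their outer faces flush with the legs' outer faces.

B is a picture frame with a 642×527 mm rectangular opening (x by z) and a uniform 58 mm border on every side. Frame depth is 18 mm along y. It is built from two vertical stiles running the full outside height and two horizontal rails spanning the gap between the stiles.

C is a chair. The seat is a 472×400×39 mm slab with its top at z = 422 mm, on four 49×49 mm corner legs (flush with the seat edges, standing on z = 0). A flat backrest 26 mm thick, 421 mm tall, spans the full seat width and rises from the seat top along its +y edge, rear face flush with the rear of the seat.

The picture frame is on top of the table. The chair is against the table's +x side, with their −y faces flush.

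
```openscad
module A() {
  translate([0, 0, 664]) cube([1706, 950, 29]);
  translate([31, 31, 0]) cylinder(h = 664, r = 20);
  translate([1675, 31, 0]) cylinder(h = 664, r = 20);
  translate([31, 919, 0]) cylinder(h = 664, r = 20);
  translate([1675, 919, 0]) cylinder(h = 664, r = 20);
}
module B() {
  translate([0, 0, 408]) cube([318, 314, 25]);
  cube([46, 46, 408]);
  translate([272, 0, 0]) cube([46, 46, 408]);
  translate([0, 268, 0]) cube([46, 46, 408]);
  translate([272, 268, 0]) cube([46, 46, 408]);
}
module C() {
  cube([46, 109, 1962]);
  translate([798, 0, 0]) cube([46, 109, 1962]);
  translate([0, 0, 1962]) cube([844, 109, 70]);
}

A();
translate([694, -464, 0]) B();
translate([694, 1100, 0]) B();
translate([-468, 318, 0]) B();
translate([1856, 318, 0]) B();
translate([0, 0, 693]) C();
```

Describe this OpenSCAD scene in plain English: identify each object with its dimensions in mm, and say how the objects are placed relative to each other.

A is a table: top 1706 mm (x) × 950 mm (y), 29 mm thick, upper face at z = 693 mm, on four round legs of 40 mm diameter, each leg's bounding box inset 11 mm from the nearest pair of top edges, running from z = 0 to the bottom of the top.

B is a simple wooden stool: a rectangular seat 318 mm (x) by 314 mm (y), 25 mm thick, top face at z = 433 mm, on four square legs, each 46×46 mm in cross-section. The legs rest on z = 0, each flush with a corner of the seat.

C is a rectangular door frame: two vertical jambs of 46×109 mm section, 1962 mm tall, with a clear opening 752 mm wide between their inner faces. A header 70 mm tall and 109 mm deep lies on top of the jambs and spans the full outside width.

Four stools sit around the table at the −y, +y, −x, +x sides. The door frame is on top of the table.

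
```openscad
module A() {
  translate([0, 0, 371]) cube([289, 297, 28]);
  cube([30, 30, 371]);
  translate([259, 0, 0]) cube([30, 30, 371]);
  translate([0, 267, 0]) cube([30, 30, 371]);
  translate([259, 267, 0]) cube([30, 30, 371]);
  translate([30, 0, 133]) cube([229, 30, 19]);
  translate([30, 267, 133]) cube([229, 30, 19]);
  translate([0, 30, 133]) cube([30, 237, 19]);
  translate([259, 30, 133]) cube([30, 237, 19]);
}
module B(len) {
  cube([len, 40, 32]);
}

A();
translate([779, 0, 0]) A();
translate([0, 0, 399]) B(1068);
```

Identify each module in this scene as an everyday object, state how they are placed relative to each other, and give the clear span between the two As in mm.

Second stool starts at x = 779; first ends at x = 289; clear span = 779 − 289 = 490 mm.

A is a stool. B is a beam. A beam spans the tops of two stools. The clear span between the two stools is 490 mm.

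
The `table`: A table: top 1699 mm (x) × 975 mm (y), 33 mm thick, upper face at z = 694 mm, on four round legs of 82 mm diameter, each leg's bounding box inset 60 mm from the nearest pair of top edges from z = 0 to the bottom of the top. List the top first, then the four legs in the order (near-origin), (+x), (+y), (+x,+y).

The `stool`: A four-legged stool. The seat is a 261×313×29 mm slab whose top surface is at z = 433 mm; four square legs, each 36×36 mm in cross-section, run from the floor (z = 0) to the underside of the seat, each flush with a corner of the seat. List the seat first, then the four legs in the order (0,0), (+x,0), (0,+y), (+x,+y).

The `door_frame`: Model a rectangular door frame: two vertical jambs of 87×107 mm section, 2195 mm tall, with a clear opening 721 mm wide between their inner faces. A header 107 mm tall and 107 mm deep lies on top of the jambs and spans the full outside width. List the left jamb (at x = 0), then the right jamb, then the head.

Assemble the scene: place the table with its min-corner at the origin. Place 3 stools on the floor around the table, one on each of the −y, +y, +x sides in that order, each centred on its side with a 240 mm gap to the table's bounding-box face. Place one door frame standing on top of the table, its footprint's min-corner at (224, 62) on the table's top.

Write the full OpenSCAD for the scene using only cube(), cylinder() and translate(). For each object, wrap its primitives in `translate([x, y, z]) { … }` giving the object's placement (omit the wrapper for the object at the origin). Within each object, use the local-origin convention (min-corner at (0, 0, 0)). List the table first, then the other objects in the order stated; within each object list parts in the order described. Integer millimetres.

translate([0, 0, 661]) cube([1699, 975, 33]);
translate([101, 101, 0]) cylinder(h = 661, r = 41);
translate([1598, 101, 0]) cylinder(h = 661, r = 41);
translate([101, 874, 0]) cylinder(h = 661, r = 41);
translate([1598, 874, 0]) cylinder(h = 661, r = 41);
translate([719, -553, 0]) {
  translate([0, 0, 404]) cube([261, 313, 29]);
  cube([36, 36, 404]);
  translate([225, 0, 0]) cube([36, 36, 404]);
  translate([0, 277, 0]) cube([36, 36, 404]);
  translate([225, 277, 0]) cube([36, 36, 404]);
}
translate([719, 1215, 0]) {
  translate([0, 0, 404]) cube([261, 313, 29]);
  cube([36, 36, 404]);
  translate([225, 0, 0]) cube([36, 36, 404]);
  translate([0, 277, 0]) cube([36, 36, 404]);
  translate([225, 277, 0]) cube([36, 36, 404]);
}
translate([1939, 331, 0]) {
  translate([0, 0, 404]) cube([261, 313, 29]);
  cube([36, 36, 404]);
  translate([225, 0, 0]) cube([36, 36, 404]);
  translate([0, 277, 0]) cube([36, 36, 404]);
  translate([225, 277, 0]) cube([36, 36, 404]);
}
translate([224, 62, 694]) {
  cube([87, 107, 2195]);
  translate([808, 0, 0]) cube([87, 107, 2195]);
  translate([0, 0, 2195]) cube([895, 107, 107]);
}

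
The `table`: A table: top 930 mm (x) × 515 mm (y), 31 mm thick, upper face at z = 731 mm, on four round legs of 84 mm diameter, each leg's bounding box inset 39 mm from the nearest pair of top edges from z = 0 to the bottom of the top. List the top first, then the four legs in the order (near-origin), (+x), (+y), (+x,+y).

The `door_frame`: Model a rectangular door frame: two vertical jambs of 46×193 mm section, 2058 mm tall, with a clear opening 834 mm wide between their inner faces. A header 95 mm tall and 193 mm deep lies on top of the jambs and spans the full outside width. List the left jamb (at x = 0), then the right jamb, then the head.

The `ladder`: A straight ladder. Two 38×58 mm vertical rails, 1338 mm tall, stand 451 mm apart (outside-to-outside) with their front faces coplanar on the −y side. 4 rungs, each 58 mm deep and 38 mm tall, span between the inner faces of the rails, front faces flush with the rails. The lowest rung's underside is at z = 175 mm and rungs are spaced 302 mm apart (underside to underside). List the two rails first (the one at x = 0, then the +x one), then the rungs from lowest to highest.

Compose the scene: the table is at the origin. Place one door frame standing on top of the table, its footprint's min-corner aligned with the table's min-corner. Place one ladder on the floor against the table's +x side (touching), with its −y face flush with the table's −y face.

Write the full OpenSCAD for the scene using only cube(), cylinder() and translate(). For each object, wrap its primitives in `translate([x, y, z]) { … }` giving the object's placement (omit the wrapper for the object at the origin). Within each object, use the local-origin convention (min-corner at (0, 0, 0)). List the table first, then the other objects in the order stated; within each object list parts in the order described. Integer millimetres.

translate([0, 0, 700]) cube([930, 515, 31]);
translate([81, 81, 0]) cylinder(h = 700, r = 42);
translate([849, 81, 0]) cylinder(h = 700, r = 42);
translate([81, 434, 0]) cylinder(h = 700, r = 42);
translate([849, 434, 0]) cylinder(h = 700, r = 42);
translate([0, 0, 731]) {
  cube([46, 193, 2058]);
  translate([880, 0, 0]) cube([46, 193, 2058]);
  translate([0, 0, 2058]) cube([926, 193, 95]);
}
translate([930, 0, 0]) {
  cube([38, 58, 1338]);
  translate([413, 0, 0]) cube([38, 58, 1338]);
  translate([38, 0, 175]) cube([375, 58, 38]);
  translate([38, 0, 477]) cube([375, 58, 38]);
  translate([38, 0, 779]) cube([375, 58, 38]);
  translate([38, 0, 1081]) cube([375, 58, 38]);
}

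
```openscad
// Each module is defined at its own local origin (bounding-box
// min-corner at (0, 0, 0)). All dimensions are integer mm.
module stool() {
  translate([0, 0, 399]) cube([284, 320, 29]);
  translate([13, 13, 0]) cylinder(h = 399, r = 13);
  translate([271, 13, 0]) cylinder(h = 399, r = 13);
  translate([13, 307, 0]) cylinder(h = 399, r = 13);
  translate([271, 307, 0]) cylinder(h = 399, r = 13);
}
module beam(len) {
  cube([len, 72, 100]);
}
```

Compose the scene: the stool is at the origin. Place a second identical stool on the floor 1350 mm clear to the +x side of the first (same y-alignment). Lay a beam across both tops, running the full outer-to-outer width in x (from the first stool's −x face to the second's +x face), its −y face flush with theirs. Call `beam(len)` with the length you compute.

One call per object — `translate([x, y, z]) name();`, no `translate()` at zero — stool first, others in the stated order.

stool();
translate([1634, 0, 0]) stool();
translate([0, 0, 428]) beam(1918);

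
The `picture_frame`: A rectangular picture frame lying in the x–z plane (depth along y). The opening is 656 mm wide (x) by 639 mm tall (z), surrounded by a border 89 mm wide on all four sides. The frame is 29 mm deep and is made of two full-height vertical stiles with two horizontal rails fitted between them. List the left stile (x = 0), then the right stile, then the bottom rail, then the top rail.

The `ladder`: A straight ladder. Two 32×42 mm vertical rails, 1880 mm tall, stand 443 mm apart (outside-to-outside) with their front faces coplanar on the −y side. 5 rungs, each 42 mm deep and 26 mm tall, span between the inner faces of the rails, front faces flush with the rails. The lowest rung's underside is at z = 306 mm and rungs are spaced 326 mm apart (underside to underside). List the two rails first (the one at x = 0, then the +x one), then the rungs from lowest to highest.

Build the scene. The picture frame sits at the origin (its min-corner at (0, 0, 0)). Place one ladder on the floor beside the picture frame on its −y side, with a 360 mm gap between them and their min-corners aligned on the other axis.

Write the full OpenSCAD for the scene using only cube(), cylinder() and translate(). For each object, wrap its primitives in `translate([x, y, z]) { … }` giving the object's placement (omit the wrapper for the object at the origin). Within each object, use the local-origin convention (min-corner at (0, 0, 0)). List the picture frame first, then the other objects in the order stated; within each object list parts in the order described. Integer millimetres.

cube([89, 29, 817]);
translate([745, 0, 0]) cube([89, 29, 817]);
translate([89, 0, 0]) cube([656, 29, 89]);
translate([89, 0, 728]) cube([656, 29, 89]);
translate([0, -402, 0]) {
  cube([32, 42, 1880]);
  translate([411, 0, 0]) cube([32, 42, 1880]);
  translate([32, 0, 306]) cube([379, 42, 26]);
  translate([32, 0, 632]) cube([379, 42, 26]);
  translate([32, 0, 958]) cube([379, 42, 26]);
  translate([32, 0, 1284]) cube([379, 42, 26]);
  translate([32, 0, 1610]) cube([379, 42, 26]);
}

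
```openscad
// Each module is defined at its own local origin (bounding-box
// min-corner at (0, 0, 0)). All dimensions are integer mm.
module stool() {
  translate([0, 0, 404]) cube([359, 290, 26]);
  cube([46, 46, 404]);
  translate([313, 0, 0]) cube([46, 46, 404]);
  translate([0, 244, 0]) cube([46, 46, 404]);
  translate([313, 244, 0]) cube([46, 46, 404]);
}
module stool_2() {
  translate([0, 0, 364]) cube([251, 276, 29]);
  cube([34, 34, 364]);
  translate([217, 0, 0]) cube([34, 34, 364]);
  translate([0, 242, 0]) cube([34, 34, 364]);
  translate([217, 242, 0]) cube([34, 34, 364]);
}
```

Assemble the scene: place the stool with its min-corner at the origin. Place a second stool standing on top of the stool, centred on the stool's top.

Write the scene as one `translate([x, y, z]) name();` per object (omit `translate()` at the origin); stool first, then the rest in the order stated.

stool();
translate([54, 7, 430]) stool_2();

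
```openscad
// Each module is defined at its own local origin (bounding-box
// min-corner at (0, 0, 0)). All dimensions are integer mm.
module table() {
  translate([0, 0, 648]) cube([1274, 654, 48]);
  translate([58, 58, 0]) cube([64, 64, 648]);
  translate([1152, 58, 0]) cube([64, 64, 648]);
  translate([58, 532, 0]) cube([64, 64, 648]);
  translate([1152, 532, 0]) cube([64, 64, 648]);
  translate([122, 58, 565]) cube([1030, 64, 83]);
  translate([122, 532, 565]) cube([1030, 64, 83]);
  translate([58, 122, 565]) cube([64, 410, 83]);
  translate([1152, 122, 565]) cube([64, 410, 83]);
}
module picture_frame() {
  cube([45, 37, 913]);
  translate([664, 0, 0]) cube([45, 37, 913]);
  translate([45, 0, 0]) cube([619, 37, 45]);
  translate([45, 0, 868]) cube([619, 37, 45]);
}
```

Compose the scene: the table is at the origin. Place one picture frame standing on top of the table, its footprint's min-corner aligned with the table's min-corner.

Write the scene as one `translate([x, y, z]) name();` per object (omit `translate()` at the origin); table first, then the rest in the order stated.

table();
translate([0, 0, 696]) picture_frame();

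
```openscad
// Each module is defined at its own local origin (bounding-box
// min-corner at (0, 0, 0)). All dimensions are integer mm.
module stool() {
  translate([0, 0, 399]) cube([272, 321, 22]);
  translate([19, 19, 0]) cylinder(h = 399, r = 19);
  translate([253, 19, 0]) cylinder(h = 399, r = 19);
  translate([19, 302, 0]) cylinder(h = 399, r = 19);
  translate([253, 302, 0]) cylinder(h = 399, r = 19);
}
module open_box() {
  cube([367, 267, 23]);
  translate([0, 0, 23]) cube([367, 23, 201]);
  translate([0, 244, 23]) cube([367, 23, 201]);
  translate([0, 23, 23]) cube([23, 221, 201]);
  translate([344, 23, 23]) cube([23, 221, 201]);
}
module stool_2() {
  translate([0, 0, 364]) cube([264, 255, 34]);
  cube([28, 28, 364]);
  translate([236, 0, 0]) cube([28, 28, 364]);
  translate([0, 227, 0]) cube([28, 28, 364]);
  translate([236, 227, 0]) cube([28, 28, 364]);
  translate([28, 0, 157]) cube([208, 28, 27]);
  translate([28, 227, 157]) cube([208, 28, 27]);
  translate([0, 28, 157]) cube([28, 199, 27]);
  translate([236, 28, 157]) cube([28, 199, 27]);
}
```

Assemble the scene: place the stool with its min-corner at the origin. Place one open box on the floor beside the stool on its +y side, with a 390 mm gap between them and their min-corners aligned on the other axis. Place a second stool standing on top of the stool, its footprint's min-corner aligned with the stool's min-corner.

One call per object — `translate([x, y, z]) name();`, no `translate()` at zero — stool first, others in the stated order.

stool();
translate([0, 711, 0]) open_box();
translate([0, 0, 421]) stool_2();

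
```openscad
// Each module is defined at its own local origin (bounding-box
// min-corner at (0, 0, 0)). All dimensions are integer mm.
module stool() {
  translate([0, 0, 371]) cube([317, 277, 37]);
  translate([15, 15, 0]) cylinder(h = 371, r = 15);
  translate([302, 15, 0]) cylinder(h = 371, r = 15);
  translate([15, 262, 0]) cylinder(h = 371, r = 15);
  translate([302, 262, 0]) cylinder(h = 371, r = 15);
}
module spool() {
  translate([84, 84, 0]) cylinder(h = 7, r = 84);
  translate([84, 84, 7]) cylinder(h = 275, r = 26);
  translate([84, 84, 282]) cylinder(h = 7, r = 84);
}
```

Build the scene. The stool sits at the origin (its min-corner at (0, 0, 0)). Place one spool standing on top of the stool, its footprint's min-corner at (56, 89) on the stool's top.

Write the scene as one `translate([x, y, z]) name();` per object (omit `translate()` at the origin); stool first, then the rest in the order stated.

stool();
translate([56, 89, 408]) spool();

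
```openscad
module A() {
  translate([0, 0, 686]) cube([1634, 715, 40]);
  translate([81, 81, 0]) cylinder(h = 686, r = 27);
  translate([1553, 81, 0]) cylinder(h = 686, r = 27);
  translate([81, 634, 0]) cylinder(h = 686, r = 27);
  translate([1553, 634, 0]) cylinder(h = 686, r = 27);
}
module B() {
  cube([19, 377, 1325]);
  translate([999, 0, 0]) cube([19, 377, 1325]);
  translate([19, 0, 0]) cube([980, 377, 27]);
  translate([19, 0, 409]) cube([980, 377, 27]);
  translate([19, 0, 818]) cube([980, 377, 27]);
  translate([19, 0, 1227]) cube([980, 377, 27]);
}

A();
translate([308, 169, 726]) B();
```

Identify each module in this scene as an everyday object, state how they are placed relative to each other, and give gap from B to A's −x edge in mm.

A is a table. B is a bookshelf. The bookshelf is on top of the table, centred. The gap from the bookshelf to the table's −x edge is 308 mm.

The bookshelf's min-x is at 308; the table's min-x is 0; gap = 308 mm.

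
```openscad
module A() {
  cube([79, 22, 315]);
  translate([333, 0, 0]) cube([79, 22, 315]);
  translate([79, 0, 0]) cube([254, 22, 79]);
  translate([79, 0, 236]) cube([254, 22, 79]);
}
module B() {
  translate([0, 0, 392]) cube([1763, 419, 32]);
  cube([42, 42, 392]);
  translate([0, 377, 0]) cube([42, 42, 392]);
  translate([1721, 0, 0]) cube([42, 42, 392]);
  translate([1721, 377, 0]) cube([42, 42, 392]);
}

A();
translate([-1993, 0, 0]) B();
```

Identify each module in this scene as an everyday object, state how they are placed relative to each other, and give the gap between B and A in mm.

A is a picture frame. B is a bench. The bench is on the floor beside the picture frame on its −x side. The gap between the bench and the picture frame is 230 mm.

The bench's nearest face is 230 mm from the picture frame's −x face.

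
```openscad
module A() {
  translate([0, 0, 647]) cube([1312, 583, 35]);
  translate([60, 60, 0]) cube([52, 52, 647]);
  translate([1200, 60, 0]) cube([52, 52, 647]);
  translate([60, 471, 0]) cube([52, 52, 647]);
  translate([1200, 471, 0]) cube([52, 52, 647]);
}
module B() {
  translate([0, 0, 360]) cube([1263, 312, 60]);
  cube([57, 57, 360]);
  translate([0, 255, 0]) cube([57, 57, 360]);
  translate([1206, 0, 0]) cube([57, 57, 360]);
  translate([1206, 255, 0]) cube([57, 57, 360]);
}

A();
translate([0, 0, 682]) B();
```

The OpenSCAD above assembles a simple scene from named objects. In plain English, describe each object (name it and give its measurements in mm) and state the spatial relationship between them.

A is a table with a 1312×583 mm rectangular top, 35 mm thick, top surface at z = 682 mm, supported by four 52×52 mm square legs, each inset 60 mm from the nearest pair of top edges, running from the floor.

B is a long wooden bench with a 1263 mm (x) × 312 mm (y) seat, 60 mm thick, its top surface 420 mm above the floor. Four 57 mm square legs at the seat corners, flush with the edges, run from z = 0 to the seat underside.

The bench is on top of the table.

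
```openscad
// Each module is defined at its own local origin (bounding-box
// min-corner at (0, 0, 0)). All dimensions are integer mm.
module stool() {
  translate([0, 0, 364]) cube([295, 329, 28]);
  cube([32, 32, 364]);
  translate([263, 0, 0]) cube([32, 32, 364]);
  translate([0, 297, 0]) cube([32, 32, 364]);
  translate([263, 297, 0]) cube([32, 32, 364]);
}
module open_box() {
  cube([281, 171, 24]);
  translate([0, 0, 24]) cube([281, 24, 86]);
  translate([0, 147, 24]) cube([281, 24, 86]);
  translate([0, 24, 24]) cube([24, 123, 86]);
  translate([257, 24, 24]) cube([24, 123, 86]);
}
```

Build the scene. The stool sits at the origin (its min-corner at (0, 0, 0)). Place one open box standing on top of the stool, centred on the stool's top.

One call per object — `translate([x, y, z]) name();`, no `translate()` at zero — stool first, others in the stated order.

stool();
translate([7, 79, 392]) open_box();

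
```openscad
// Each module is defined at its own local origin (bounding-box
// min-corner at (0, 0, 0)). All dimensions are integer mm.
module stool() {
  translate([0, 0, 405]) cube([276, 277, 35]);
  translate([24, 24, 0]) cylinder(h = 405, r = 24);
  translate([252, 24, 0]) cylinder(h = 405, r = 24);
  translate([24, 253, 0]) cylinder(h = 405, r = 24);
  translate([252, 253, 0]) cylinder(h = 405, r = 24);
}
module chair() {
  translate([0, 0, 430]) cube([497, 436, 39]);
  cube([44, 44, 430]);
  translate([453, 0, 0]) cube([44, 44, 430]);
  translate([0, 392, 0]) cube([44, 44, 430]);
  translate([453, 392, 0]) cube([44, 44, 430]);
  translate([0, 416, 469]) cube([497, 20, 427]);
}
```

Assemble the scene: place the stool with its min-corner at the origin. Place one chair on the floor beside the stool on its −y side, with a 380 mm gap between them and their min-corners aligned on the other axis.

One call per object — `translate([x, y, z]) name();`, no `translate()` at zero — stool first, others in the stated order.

stool();
translate([0, -816, 0]) chair();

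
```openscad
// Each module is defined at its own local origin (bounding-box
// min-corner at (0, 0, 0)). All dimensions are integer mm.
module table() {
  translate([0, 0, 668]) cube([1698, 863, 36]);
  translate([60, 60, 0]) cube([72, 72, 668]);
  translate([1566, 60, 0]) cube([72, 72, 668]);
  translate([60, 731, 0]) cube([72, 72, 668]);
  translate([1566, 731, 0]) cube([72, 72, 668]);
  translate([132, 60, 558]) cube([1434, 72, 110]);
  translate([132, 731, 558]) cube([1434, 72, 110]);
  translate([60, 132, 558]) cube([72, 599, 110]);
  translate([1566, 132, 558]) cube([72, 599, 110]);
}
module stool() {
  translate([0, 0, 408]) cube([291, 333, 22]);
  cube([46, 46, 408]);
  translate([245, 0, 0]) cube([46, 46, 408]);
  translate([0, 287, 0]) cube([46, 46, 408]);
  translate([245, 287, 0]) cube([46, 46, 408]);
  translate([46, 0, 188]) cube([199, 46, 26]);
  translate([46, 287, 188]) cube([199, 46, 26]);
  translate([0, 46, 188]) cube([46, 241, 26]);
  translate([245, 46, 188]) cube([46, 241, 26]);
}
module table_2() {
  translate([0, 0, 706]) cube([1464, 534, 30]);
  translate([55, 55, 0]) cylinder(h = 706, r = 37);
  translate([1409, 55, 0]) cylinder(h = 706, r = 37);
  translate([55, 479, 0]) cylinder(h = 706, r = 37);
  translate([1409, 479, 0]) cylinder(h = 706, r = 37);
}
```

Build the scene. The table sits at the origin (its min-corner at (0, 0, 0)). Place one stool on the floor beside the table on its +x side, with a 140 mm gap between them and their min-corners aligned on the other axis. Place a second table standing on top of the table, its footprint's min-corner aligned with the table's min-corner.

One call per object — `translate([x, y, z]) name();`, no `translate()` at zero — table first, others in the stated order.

table();
translate([1838, 0, 0]) stool();
translate([0, 0, 704]) table_2();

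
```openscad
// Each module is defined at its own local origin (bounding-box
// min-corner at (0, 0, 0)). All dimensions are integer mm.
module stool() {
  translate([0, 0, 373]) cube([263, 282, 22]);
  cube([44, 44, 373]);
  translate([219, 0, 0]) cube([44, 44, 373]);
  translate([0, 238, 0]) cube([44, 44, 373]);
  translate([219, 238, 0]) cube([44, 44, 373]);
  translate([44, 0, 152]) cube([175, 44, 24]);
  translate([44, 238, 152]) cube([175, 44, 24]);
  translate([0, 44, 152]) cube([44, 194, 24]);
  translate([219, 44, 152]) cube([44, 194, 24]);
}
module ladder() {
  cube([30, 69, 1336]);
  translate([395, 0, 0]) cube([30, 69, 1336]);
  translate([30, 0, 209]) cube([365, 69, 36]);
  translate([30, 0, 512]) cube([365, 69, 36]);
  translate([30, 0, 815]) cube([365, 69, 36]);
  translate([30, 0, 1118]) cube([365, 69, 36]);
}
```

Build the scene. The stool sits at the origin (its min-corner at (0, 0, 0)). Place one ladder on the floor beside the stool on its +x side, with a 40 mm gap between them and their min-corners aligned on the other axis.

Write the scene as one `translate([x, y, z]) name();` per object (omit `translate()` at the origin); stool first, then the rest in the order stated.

stool();
translate([303, 0, 0]) ladder();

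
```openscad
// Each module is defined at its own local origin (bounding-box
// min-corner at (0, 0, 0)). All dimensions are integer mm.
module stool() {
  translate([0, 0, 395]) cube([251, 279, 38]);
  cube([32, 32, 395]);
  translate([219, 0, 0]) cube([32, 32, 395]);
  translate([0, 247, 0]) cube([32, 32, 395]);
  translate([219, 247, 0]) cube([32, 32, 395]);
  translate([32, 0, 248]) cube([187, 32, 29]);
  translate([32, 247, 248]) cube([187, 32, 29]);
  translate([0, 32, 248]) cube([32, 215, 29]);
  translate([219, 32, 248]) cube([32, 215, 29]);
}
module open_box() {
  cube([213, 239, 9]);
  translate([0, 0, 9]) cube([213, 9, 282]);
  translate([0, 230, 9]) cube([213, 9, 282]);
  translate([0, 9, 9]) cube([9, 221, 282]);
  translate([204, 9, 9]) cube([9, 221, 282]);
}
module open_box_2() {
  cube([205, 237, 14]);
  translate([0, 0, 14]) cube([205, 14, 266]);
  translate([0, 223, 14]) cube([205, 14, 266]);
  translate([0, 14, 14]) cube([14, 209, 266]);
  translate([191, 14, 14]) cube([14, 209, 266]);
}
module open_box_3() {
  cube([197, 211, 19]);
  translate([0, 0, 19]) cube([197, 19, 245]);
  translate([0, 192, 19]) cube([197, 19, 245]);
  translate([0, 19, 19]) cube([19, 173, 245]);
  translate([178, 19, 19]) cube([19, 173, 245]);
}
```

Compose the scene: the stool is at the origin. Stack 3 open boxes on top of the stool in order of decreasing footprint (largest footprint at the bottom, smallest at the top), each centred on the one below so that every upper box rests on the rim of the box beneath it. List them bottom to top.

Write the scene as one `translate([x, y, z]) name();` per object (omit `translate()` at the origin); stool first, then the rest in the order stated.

stool();
translate([19, 20, 433]) open_box();
translate([23, 21, 724]) open_box_2();
translate([27, 34, 1004]) open_box_3();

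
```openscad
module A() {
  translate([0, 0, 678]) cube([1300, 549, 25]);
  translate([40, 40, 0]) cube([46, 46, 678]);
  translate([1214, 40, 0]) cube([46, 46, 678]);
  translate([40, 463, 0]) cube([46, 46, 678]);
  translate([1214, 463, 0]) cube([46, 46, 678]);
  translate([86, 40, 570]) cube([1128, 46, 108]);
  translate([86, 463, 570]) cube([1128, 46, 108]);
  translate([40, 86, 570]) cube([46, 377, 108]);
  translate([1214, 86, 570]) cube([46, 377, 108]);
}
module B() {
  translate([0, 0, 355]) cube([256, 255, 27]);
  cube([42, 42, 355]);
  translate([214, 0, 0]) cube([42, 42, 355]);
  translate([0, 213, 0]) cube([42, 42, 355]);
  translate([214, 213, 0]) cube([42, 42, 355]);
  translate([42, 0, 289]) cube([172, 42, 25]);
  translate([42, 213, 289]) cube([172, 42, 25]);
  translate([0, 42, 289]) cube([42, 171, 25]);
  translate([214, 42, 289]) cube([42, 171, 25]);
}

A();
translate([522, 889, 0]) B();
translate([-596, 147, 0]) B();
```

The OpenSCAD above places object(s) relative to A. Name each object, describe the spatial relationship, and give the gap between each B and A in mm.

Each stool's nearest face is 340 mm from the table's bounding box.

A is a table. B is a stool. Two stools sit around the table at the +y, −x sides. The gap between each stool and the table is 340 mm.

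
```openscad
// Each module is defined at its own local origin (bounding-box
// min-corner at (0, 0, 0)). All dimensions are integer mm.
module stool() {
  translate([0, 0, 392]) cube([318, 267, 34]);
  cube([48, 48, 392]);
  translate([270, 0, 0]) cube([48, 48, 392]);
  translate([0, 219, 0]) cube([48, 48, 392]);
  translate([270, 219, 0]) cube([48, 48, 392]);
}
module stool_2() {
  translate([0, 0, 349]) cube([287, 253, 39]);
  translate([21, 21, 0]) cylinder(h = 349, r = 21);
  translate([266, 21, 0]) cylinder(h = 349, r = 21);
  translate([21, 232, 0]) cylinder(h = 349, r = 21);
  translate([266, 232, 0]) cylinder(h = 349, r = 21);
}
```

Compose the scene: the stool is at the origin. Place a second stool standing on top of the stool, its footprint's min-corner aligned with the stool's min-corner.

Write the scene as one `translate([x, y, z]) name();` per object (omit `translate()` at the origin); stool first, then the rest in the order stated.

stool();
translate([0, 0, 426]) stool_2();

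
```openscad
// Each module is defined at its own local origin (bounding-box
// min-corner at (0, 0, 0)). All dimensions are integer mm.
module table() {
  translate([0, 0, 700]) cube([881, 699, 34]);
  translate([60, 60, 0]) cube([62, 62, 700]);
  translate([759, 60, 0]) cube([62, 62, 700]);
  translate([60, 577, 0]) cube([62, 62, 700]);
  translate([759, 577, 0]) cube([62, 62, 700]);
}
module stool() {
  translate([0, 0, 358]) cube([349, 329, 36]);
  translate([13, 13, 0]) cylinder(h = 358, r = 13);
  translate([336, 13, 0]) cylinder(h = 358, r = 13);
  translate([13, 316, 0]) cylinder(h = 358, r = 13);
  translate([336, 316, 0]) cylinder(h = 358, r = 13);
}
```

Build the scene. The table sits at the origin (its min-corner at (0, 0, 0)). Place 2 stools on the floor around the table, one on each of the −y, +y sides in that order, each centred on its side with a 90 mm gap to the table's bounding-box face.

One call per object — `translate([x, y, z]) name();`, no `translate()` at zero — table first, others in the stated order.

table();
translate([266, -419, 0]) stool();
translate([266, 789, 0]) stool();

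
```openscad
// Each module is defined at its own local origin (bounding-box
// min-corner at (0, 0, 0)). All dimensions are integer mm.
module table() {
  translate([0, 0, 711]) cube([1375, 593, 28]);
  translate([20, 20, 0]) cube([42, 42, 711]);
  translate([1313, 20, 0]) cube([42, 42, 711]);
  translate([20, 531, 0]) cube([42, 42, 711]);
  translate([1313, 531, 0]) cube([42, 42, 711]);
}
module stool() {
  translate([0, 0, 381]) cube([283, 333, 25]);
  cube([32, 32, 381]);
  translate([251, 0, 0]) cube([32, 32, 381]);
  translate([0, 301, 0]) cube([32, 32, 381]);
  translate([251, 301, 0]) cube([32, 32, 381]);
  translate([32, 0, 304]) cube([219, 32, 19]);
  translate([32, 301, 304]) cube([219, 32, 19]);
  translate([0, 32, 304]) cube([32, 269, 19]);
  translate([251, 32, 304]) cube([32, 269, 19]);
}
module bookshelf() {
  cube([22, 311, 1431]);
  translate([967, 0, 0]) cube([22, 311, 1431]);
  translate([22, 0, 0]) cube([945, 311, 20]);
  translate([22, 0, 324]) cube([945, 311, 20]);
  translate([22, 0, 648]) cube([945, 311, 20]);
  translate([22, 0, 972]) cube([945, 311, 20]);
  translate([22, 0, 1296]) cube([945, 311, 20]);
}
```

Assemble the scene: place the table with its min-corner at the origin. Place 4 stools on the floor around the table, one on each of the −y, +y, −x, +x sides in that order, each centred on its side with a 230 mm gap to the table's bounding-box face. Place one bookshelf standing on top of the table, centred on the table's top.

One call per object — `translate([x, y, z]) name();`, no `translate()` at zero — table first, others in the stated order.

table();
translate([546, -563, 0]) stool();
translate([546, 823, 0]) stool();
translate([-513, 130, 0]) stool();
translate([1605, 130, 0]) stool();
translate([193, 141, 739]) bookshelf();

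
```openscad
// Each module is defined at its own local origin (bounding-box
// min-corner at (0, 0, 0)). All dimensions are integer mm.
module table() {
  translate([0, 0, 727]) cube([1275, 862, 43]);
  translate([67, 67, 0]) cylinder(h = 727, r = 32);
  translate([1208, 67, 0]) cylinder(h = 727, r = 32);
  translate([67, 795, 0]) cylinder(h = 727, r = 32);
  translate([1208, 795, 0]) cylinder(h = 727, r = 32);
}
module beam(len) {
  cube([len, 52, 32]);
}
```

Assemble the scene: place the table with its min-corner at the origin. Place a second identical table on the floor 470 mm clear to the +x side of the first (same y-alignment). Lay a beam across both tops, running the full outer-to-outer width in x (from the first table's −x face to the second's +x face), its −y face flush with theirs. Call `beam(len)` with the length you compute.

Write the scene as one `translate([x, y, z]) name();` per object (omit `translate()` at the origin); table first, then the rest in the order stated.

table();
translate([1745, 0, 0]) table();
translate([0, 0, 770]) beam(3020);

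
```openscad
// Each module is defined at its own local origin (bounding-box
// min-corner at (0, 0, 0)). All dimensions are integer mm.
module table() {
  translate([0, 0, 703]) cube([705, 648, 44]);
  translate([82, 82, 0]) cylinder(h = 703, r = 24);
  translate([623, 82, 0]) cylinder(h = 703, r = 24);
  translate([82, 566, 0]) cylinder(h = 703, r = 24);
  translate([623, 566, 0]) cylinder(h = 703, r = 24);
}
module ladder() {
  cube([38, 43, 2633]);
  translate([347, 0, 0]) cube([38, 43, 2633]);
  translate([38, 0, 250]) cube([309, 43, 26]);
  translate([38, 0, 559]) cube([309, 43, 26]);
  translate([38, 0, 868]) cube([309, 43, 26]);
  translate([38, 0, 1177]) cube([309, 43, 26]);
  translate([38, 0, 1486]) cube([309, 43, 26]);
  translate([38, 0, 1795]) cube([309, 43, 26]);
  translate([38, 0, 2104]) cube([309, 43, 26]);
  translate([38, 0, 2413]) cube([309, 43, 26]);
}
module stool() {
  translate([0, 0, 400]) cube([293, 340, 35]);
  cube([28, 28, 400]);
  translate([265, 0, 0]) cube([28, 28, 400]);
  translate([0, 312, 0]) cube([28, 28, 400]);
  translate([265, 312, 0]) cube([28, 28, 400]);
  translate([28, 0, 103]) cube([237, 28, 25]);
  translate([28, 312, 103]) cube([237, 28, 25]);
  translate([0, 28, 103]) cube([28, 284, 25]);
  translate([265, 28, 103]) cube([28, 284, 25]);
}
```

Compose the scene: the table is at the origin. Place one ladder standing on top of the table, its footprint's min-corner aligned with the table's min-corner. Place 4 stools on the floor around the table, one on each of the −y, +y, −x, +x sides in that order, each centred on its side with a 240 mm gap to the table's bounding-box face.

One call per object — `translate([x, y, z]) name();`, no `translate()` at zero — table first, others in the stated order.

table();
translate([0, 0, 747]) ladder();
translate([206, -580, 0]) stool();
translate([206, 888, 0]) stool();
translate([-533, 154, 0]) stool();
translate([945, 154, 0]) stool();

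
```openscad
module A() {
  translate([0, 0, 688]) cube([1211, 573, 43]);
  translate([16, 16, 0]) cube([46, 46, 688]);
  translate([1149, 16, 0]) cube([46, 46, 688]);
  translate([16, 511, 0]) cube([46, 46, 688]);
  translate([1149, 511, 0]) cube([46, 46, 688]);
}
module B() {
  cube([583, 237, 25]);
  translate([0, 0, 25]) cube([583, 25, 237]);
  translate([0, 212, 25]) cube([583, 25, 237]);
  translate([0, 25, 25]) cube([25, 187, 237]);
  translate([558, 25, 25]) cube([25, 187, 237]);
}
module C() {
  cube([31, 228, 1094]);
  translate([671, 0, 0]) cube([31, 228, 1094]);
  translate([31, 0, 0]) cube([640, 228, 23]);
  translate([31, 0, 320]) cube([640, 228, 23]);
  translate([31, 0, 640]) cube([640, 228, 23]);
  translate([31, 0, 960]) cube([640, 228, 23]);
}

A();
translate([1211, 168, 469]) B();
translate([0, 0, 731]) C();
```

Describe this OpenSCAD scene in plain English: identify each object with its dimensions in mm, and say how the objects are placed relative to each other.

A is a table: top 1211 mm (x) × 573 mm (y), 43 mm thick, upper face at z = 731 mm, on four 46×46 mm square legs, each inset 16 mm from the nearest pair of top edges, running from z = 0 to the bottom of the top.

B is an open-topped rectangular box: outside dimensions 583×237×262 mm, with a uniform wall and base thickness of 25 mm. The base is a full 583×237 slab on the floor; four walls sit on top of the base. The front and back walls (the −y and +y sides) span the full width; the two side walls fit between them.

C is an open bookshelf. Two side panels, each 31 mm thick, 228 mm deep and 1094 mm tall, stand 702 mm apart (outside-to-outside). Between them sit 4 shelves, each 23 mm thick and 228 mm deep, spanning the full gap between the sides. The bottom shelf rests on the floor (its underside at z = 0) and the clear gap between one shelf's top and the next shelf's underside is 297 mm.

The open box is beside the table with their tops flush at z = 731. The bookshelf is on top of the table.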